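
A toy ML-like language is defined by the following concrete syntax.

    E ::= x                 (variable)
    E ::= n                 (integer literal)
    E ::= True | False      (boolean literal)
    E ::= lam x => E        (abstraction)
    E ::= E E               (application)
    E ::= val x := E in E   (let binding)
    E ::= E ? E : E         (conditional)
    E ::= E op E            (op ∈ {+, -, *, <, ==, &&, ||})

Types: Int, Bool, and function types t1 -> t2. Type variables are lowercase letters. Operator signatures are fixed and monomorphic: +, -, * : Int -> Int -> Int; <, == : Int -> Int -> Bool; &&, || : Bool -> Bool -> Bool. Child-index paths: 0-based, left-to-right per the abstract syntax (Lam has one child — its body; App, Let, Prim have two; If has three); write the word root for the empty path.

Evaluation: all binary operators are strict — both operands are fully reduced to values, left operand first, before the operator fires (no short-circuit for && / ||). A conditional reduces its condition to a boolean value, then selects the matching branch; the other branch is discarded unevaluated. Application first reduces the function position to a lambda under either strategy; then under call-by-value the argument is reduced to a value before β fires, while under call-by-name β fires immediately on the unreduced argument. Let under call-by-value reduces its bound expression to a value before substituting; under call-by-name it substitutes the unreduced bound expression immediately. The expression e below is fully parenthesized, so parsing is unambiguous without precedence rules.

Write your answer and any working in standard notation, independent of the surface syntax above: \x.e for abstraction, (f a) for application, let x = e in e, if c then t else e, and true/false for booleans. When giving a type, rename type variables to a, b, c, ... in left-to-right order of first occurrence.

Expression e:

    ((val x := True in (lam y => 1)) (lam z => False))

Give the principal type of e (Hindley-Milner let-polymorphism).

Answer: Int

Trace:
let x : Bool
\y._ : a -> Int
\z._ : b -> Bool
  unify a -> Int ~ (b -> Bool) -> c
  unify a ~ b -> Bool
  unify Int ~ c
_ _ : Int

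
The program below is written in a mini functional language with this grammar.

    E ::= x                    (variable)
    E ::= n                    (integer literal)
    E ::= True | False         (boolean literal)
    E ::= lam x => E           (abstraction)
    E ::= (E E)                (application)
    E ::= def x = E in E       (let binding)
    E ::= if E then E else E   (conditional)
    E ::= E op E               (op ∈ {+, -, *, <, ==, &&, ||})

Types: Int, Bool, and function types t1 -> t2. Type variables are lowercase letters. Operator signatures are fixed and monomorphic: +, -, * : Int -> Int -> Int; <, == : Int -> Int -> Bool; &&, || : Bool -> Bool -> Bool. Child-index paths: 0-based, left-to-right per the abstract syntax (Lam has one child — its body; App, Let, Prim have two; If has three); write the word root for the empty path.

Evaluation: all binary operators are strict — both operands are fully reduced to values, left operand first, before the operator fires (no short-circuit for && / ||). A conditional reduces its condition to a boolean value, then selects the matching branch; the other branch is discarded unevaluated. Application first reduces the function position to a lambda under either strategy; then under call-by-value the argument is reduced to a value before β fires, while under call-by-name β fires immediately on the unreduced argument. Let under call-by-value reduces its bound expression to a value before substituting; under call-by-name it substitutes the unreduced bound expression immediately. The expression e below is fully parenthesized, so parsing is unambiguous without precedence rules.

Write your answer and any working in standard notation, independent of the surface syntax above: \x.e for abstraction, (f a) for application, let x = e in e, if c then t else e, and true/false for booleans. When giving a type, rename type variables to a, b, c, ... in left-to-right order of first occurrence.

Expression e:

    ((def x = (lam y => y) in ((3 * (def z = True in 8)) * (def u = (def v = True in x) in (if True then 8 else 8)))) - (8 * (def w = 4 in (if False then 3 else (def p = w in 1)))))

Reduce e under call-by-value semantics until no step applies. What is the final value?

Trace:
step 0: ((let x = (\y.y) in ((3 * (let z = true in 8)) * (let u = (let v = true in x) in (if true then 8 else 8)))) - (8 * (let w = 4 in (if false then 3 else (let p = w in 1)))))
step 1: [let@0] (((3 * (let z = true in 8)) * (let u = (let v = true in (\y.y)) in (if true then 8 else 8))) - (8 * (let w = 4 in (if false then 3 else (let p = w in 1)))))
step 2: [let@0.0.1] (((3 * 8) * (let u = (let v = true in (\y.y)) in (if true then 8 else 8))) - (8 * (let w = 4 in (if false then 3 else (let p = w in 1)))))
step 3: [delta@0.0] ((24 * (let u = (let v = true in (\y.y)) in (if true then 8 else 8))) - (8 * (let w = 4 in (if false then 3 else (let p = w in 1)))))
step 4: [let@0.1.0] ((24 * (let u = (\y.y) in (if true then 8 else 8))) - (8 * (let w = 4 in (if false then 3 else (let p = w in 1)))))
step 5: [let@0.1] ((24 * (if true then 8 else 8)) - (8 * (let w = 4 in (if false then 3 else (let p = w in 1)))))
step 6: [if@0.1] ((24 * 8) - (8 * (let w = 4 in (if false then 3 else (let p = w in 1)))))
step 7: [delta@0] (192 - (8 * (let w = 4 in (if false then 3 else (let p = w in 1)))))
step 8: [let@1.1] (192 - (8 * (if false then 3 else (let p = 4 in 1))))
step 9: [if@1.1] (192 - (8 * (let p = 4 in 1)))
step 10: [let@1.1] (192 - (8 * 1))
step 11: [delta@1] (192 - 8)
step 12: [delta@root] 184

Answer: 184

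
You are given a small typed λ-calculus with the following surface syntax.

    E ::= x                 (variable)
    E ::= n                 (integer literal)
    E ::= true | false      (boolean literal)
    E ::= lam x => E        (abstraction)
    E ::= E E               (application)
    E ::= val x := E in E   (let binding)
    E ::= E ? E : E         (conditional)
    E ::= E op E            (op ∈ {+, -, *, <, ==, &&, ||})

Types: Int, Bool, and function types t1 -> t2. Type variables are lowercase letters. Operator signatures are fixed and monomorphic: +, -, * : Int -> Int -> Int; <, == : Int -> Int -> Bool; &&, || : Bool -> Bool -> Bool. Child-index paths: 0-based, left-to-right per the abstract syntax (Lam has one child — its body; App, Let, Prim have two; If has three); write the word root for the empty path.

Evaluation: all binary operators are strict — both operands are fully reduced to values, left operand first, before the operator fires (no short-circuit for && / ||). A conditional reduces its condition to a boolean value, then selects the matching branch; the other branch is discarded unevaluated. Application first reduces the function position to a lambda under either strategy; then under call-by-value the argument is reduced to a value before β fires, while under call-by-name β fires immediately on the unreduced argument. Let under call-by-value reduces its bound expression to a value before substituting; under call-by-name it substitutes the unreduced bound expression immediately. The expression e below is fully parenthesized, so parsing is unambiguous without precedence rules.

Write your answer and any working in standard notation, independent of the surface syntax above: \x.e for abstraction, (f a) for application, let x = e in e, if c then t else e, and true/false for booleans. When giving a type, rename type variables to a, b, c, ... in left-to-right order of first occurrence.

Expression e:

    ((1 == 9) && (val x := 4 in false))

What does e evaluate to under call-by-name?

Derivation:
step 0: ((1 == 9) && (let x = 4 in false))
step 1: [delta@0] (false && (let x = 4 in false))
step 2: [let@1] (false && false)
step 3: [delta@root] false

Answer: false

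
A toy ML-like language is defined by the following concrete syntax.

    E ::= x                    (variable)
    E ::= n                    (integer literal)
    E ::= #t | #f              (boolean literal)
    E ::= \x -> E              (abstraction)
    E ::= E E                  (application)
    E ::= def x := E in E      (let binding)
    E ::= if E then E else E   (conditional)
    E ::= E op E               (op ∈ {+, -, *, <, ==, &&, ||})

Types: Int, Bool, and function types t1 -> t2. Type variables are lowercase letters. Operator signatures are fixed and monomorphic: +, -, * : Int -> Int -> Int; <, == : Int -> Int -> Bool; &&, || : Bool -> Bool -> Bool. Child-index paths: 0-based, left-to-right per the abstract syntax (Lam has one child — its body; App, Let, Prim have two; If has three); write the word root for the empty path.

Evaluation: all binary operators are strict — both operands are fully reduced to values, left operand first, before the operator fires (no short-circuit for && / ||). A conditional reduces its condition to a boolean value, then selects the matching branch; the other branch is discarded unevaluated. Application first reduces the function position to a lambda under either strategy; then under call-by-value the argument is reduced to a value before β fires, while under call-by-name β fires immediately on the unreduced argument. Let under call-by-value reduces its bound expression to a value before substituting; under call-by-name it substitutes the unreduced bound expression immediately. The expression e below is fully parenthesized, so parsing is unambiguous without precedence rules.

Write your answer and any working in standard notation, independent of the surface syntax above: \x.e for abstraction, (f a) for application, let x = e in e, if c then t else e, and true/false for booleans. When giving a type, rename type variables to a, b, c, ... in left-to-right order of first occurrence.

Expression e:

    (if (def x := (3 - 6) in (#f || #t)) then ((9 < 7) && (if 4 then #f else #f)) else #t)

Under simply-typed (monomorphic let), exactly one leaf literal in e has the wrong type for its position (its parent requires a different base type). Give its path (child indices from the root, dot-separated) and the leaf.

Answer: 1.1.0 : 4

Working:
  unify Int ~ Int
  unify Int ~ Int
let x : Int
  unify Bool ~ Bool
  unify Bool ~ Bool
  unify Bool ~ Bool
  unify Int ~ Int
  unify Int ~ Int
  unify Bool ~ Bool
  unify Int ~ Bool
  FAIL: mismatch Int ~ Bool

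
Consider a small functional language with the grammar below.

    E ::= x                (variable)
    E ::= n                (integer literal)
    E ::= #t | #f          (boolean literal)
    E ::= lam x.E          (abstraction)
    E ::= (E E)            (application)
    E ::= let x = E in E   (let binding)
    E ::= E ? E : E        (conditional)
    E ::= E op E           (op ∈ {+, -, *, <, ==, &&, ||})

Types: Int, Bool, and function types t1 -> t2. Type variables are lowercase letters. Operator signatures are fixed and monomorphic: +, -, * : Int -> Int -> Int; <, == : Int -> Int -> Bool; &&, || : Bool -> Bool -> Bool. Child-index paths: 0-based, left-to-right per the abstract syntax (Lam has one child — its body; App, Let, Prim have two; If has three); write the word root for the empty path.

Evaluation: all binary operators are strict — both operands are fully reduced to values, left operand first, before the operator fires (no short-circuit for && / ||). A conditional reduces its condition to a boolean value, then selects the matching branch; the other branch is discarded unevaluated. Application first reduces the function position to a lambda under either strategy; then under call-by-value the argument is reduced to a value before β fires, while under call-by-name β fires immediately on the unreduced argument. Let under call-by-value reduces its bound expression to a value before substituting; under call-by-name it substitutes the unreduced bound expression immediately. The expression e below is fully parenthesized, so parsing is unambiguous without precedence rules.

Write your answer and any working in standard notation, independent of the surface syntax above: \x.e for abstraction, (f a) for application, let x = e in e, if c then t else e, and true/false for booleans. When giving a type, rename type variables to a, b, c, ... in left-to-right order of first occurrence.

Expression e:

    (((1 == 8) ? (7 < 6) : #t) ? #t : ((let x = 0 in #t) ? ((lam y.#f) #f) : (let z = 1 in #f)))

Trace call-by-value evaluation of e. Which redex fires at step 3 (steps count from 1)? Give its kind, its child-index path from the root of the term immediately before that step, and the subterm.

Working:
step 0: (if (if (1 == 8) then (7 < 6) else true) then true else (if (let x = 0 in true) then ((\y.false) false) else (let z = 1 in false)))
step 1: [delta@0.0] (if (if false then (7 < 6) else true) then true else (if (let x = 0 in true) then ((\y.false) false) else (let z = 1 in false)))
step 2: [if@0] (if true then true else (if (let x = 0 in true) then ((\y.false) false) else (let z = 1 in false)))
step 3: [if@root] true

Answer: if at root : (if true then true else (if (let x = 0 in true) then ((\y.false) false) else (let z = 1 in false)))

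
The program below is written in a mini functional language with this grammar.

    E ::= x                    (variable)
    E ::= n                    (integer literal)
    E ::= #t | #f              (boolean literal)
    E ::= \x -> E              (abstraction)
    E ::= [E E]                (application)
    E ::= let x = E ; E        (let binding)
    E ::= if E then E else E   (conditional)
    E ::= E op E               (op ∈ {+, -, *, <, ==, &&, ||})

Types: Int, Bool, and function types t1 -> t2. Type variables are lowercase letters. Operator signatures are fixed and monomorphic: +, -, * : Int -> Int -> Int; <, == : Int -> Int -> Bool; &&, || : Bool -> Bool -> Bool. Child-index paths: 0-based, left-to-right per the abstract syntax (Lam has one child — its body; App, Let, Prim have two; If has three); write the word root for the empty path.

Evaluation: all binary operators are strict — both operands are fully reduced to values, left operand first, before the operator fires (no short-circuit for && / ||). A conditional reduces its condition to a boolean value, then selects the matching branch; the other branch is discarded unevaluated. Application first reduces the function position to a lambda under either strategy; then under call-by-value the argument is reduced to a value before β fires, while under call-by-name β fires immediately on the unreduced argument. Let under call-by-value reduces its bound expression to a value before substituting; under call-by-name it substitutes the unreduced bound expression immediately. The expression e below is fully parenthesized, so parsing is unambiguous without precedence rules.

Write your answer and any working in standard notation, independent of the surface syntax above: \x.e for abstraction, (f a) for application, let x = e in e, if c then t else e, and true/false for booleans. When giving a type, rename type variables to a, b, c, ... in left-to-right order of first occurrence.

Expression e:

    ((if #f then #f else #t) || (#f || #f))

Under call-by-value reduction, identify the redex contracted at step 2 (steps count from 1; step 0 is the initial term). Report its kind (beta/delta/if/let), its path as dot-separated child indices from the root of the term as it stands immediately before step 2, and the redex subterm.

Answer: delta at 1 : (false || false)

Derivation:
step 0: ((if false then false else true) || (false || false))
step 1: [if@0] (true || (false || false))
step 2: [delta@1] (true || false)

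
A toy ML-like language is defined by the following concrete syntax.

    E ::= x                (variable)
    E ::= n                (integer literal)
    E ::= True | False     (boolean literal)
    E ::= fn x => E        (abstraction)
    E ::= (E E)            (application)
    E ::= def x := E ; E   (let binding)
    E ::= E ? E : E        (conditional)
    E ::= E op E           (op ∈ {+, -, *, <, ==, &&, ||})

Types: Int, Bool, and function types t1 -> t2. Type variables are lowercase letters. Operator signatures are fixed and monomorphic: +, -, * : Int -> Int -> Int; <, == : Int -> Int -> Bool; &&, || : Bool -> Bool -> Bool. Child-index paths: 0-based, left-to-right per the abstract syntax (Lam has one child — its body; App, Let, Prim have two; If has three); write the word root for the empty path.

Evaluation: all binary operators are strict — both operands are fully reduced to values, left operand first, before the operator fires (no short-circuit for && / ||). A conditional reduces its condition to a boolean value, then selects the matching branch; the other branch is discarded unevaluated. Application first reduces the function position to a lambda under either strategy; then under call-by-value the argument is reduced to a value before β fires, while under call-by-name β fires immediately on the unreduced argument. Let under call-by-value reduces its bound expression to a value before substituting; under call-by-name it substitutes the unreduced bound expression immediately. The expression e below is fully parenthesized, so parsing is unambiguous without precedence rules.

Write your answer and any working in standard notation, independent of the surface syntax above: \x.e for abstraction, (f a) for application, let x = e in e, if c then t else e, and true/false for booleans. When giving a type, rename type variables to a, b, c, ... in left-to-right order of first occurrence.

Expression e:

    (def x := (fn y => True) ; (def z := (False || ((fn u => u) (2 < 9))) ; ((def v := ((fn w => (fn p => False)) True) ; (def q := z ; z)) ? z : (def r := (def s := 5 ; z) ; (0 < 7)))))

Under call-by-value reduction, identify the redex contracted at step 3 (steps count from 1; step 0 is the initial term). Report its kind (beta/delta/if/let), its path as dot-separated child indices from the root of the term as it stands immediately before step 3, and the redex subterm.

Derivation:
step 0: (let x = (\y.true) in (let z = (false || ((\u.u) (2 < 9))) in (if (let v = ((\w.(\p.false)) true) in (let q = z in z)) then z else (let r = (let s = 5 in z) in (0 < 7)))))
step 1: [let@root] (let z = (false || ((\u.u) (2 < 9))) in (if (let v = ((\w.(\p.false)) true) in (let q = z in z)) then z else (let r = (let s = 5 in z) in (0 < 7))))
step 2: [delta@0.1.1] (let z = (false || ((\u.u) true)) in (if (let v = ((\w.(\p.false)) true) in (let q = z in z)) then z else (let r = (let s = 5 in z) in (0 < 7))))
step 3: [beta@0.1] (let z = (false || true) in (if (let v = ((\w.(\p.false)) true) in (let q = z in z)) then z else (let r = (let s = 5 in z) in (0 < 7))))

Answer: beta at 0.1 : ((\u.u) true)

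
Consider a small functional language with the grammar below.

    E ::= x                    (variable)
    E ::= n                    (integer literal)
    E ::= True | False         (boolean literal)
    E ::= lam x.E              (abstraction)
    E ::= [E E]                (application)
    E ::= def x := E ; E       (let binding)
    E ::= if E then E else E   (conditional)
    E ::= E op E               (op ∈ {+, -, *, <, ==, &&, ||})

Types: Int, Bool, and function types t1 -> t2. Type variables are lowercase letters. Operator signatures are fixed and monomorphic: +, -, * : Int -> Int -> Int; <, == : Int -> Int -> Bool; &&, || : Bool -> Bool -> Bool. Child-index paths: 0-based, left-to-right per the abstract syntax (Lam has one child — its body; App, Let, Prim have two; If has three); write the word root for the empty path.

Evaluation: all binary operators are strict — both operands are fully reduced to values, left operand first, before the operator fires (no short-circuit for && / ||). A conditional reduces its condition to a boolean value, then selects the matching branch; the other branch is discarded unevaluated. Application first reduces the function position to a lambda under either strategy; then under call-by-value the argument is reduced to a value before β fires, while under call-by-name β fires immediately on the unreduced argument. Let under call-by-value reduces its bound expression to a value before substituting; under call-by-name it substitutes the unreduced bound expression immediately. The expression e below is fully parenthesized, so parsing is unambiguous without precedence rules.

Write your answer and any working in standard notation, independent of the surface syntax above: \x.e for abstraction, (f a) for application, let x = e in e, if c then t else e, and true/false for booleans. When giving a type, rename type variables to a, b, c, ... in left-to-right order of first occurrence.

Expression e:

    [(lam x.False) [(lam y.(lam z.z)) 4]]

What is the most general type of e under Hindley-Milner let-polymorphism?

Derivation:
\x._ : a -> Bool
z : c
\z._ : c -> c
\y._ : b -> c -> c
  unify b -> c -> c ~ Int -> d
  unify b ~ Int
  unify c -> c ~ d
_ _ : c -> c
  unify a -> Bool ~ (c -> c) -> e
  unify a ~ c -> c
  unify Bool ~ e
_ _ : Bool

Answer: Bool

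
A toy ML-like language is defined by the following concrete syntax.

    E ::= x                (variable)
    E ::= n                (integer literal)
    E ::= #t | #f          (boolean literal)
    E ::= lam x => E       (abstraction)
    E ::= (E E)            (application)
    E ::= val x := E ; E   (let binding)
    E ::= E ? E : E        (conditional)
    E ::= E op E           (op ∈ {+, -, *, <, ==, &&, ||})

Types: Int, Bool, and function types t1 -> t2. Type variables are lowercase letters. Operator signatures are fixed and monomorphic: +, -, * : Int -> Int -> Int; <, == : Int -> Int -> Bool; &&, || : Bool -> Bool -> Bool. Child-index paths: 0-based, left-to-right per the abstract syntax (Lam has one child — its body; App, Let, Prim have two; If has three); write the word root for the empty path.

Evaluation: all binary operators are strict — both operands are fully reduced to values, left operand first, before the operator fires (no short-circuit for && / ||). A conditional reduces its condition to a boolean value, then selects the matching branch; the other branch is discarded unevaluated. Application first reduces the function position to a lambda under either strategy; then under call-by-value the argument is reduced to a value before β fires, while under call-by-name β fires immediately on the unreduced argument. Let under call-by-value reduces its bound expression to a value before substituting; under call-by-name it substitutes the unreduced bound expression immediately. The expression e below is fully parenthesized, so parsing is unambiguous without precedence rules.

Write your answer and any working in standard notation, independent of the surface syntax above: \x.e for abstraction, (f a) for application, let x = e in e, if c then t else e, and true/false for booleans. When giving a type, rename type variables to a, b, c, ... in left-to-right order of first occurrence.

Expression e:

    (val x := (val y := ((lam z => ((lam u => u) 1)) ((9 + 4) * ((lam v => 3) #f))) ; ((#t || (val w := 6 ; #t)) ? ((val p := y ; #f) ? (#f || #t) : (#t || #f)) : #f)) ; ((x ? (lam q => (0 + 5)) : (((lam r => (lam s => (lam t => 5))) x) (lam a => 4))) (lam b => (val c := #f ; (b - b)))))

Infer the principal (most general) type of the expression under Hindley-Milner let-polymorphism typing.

Answer: Int

Working:
u : b
\u._ : b -> b
  unify b -> b ~ Int -> c
  unify b ~ Int
  unify Int ~ c
_ _ : Int
\z._ : a -> Int
  unify Int ~ Int
  unify Int ~ Int
  unify Int ~ Int
\v._ : d -> Int
  unify d -> Int ~ Bool -> e
  unify d ~ Bool
  unify Int ~ e
_ _ : Int
  unify Int ~ Int
  unify a -> Int ~ Int -> f
  unify a ~ Int
  unify Int ~ f
_ _ : Int
let y : Int
  unify Bool ~ Bool
let w : Int
  unify Bool ~ Bool
  unify Bool ~ Bool
y : Int
let p : Int
  unify Bool ~ Bool
  unify Bool ~ Bool
  unify Bool ~ Bool
  unify Bool ~ Bool
  unify Bool ~ Bool
  unify Bool ~ Bool
  unify Bool ~ Bool
let x : Bool
x : Bool
  unify Bool ~ Bool
  unify Int ~ Int
  unify Int ~ Int
\q._ : g -> Int
\t._ : j -> Int
\s._ : i -> j -> Int
\r._ : h -> i -> j -> Int
x : Bool
  unify h -> i -> j -> Int ~ Bool -> k
  unify h ~ Bool
  unify i -> j -> Int ~ k
_ _ : i -> j -> Int
\a._ : l -> Int
  unify i -> j -> Int ~ (l -> Int) -> m
  unify i ~ l -> Int
  unify j -> Int ~ m
_ _ : j -> Int
  unify g -> Int ~ j -> Int
  unify g ~ j
  unify Int ~ Int
let c : Bool
b : n
  unify n ~ Int
b : Int
  unify Int ~ Int
\b._ : Int -> Int
  unify j -> Int ~ (Int -> Int) -> o
  unify j ~ Int -> Int
  unify Int ~ o
_ _ : Int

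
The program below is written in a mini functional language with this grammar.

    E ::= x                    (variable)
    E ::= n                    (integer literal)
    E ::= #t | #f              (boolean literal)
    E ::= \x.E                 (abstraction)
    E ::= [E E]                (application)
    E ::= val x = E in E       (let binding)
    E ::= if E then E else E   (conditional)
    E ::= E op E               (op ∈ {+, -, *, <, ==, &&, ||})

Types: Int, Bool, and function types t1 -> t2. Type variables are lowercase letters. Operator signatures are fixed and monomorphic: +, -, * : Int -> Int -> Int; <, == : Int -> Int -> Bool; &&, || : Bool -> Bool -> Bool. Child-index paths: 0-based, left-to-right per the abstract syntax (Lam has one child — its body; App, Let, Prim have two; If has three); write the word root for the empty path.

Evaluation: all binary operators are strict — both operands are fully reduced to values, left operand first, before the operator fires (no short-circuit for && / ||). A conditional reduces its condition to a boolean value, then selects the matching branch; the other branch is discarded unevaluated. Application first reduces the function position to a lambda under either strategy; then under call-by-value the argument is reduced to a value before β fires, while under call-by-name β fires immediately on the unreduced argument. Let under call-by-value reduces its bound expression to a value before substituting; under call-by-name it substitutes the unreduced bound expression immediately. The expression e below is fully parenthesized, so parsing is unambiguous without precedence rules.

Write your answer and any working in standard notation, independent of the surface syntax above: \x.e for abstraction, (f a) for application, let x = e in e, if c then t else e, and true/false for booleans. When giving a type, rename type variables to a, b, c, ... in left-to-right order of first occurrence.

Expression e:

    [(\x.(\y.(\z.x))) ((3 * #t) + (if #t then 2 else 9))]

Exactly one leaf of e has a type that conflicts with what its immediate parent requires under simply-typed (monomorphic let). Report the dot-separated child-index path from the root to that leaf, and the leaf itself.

Answer: 1.0.1 : true

Derivation:
x : a
\z._ : c -> a
\y._ : b -> c -> a
\x._ : a -> b -> c -> a
  unify Int ~ Int
  unify Bool ~ Int
  FAIL: mismatch Bool ~ Int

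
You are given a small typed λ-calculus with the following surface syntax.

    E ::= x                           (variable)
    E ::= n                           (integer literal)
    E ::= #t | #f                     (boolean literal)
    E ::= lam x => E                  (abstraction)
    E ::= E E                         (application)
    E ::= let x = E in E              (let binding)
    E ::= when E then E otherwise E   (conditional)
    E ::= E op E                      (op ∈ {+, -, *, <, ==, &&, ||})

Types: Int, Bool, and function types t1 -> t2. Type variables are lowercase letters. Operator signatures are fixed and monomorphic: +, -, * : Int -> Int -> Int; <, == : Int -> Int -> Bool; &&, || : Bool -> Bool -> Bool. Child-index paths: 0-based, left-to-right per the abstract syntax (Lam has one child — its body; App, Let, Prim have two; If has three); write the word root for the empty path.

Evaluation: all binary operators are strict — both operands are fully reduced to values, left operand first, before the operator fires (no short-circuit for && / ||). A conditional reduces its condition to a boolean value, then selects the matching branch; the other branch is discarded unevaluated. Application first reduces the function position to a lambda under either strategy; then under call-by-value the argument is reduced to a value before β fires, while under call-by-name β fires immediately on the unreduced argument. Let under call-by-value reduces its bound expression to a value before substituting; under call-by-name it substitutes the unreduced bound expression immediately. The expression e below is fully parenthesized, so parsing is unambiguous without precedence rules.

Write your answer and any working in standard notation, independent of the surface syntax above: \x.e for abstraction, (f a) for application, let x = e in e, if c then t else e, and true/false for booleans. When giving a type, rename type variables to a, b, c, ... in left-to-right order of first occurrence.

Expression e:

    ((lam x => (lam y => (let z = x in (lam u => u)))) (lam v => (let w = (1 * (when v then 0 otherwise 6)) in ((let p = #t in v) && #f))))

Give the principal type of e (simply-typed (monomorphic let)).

Answer: a -> b -> b

Working:
x : a
let z : a
u : c
\u._ : c -> c
\y._ : b -> c -> c
\x._ : a -> b -> c -> c
  unify Int ~ Int
v : d
  unify d ~ Bool
  unify Int ~ Int
  unify Int ~ Int
let w : Int
let p : Bool
v : Bool
  unify Bool ~ Bool
  unify Bool ~ Bool
\v._ : Bool -> Bool
  unify a -> b -> c -> c ~ (Bool -> Bool) -> e
  unify a ~ Bool -> Bool
  unify b -> c -> c ~ e
_ _ : b -> c -> c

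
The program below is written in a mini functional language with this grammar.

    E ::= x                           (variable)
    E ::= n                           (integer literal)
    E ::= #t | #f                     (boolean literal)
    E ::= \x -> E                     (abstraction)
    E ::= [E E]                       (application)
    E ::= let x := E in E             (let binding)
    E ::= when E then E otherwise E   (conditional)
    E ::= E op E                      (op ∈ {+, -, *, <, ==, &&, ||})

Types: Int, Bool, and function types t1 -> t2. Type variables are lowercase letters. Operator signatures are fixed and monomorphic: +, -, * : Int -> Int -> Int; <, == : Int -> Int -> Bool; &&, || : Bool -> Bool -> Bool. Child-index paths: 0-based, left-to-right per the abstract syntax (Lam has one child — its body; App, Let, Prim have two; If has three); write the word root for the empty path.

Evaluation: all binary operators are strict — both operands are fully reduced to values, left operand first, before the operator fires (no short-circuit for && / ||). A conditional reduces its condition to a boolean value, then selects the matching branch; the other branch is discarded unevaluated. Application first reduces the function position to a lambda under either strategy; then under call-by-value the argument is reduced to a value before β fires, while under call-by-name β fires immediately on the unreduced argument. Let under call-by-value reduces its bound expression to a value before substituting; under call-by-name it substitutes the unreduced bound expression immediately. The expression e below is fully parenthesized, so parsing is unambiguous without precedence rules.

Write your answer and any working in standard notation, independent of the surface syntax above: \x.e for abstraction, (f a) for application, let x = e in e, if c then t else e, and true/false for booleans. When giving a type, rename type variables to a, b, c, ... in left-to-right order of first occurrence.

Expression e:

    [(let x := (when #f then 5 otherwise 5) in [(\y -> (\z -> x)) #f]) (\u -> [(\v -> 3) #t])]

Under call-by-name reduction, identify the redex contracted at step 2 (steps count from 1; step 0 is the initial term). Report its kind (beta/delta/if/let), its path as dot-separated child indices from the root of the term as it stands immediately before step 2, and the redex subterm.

Answer: beta at 0 : ((\y.(\z.(if false then 5 else 5))) false)

Derivation:
step 0: ((let x = (if false then 5 else 5) in ((\y.(\z.x)) false)) (\u.((\v.3) true)))
step 1: [let@0] (((\y.(\z.(if false then 5 else 5))) false) (\u.((\v.3) true)))
step 2: [beta@0] ((\z.(if false then 5 else 5)) (\u.((\v.3) true)))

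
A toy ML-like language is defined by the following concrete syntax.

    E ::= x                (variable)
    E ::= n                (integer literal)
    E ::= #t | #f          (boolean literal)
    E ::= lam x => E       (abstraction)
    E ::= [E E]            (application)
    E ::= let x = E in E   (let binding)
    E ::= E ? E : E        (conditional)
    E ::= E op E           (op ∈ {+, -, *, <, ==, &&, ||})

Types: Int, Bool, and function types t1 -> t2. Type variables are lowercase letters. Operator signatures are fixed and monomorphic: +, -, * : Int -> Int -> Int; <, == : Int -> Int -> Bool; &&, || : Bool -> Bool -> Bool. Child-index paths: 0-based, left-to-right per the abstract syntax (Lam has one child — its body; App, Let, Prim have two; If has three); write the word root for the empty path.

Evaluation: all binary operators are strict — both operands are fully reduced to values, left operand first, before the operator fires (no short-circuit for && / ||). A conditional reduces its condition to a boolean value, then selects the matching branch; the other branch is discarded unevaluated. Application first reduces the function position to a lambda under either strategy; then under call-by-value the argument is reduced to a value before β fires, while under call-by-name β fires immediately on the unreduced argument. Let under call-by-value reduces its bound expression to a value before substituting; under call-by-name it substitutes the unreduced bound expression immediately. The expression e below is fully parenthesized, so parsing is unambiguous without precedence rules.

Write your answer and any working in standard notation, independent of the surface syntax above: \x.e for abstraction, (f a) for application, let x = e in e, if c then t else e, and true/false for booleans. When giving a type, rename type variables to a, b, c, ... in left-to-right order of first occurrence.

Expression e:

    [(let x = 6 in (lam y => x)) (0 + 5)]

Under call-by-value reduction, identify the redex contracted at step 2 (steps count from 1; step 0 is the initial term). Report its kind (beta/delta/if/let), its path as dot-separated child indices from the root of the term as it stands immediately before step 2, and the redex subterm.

Working:
step 0: ((let x = 6 in (\y.x)) (0 + 5))
step 1: [let@0] ((\y.6) (0 + 5))
step 2: [delta@1] ((\y.6) 5)

Answer: delta at 1 : (0 + 5)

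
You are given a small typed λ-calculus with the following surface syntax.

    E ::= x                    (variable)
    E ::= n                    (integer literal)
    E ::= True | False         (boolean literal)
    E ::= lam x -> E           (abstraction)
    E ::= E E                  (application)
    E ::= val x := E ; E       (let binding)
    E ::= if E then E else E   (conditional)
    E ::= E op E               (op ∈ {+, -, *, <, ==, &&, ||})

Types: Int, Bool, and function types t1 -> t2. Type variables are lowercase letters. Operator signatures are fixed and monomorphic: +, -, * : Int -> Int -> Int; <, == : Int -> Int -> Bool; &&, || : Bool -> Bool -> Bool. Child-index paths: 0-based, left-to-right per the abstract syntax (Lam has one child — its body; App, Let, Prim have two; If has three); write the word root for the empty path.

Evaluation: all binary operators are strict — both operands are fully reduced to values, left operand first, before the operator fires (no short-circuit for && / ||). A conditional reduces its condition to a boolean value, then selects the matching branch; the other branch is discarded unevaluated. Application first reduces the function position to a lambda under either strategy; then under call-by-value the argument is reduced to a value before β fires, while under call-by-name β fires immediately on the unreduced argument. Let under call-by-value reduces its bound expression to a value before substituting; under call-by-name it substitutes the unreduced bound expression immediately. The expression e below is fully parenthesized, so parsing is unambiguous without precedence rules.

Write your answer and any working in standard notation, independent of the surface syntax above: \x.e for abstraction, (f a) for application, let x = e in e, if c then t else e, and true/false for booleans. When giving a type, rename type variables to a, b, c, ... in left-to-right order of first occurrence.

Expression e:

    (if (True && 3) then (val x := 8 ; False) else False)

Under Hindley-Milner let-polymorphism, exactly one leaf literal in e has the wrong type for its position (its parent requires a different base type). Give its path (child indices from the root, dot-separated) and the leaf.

Trace:
  unify Bool ~ Bool
  unify Int ~ Bool
  FAIL: mismatch Int ~ Bool

Answer: 0.1 : 3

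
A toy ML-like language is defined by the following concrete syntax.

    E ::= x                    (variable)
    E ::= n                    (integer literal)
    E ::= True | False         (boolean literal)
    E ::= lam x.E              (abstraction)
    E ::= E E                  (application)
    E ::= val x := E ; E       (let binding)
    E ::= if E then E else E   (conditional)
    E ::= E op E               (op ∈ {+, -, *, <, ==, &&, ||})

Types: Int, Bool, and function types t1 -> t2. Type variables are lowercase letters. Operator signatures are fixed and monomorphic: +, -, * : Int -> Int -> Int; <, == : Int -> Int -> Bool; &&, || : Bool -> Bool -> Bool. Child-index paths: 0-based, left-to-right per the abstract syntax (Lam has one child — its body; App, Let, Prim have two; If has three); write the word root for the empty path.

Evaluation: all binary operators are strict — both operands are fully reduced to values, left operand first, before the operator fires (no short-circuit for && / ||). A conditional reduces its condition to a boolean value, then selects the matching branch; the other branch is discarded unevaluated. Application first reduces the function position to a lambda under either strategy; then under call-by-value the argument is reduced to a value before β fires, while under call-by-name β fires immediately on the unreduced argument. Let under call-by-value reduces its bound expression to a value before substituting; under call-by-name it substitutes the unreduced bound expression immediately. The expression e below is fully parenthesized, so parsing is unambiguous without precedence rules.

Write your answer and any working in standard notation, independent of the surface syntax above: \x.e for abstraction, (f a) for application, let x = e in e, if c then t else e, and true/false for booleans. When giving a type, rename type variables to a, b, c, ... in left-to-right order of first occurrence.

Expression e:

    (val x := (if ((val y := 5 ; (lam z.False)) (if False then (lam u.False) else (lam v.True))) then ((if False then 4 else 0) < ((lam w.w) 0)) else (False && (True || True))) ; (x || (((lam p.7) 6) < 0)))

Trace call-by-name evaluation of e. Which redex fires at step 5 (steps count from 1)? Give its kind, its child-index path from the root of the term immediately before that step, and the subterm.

Working:
step 0: (let x = (if ((let y = 5 in (\z.false)) (if false then (\u.false) else (\v.true))) then ((if false then 4 else 0) < ((\w.w) 0)) else (false && (true || true))) in (x || (((\p.7) 6) < 0)))
step 1: [let@root] ((if ((let y = 5 in (\z.false)) (if false then (\u.false) else (\v.true))) then ((if false then 4 else 0) < ((\w.w) 0)) else (false && (true || true))) || (((\p.7) 6) < 0))
step 2: [let@0.0.0] ((if ((\z.false) (if false then (\u.false) else (\v.true))) then ((if false then 4 else 0) < ((\w.w) 0)) else (false && (true || true))) || (((\p.7) 6) < 0))
step 3: [beta@0.0] ((if false then ((if false then 4 else 0) < ((\w.w) 0)) else (false && (true || true))) || (((\p.7) 6) < 0))
step 4: [if@0] ((false && (true || true)) || (((\p.7) 6) < 0))
step 5: [delta@0.1] ((false && true) || (((\p.7) 6) < 0))

Answer: delta at 0.1 : (true || true)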